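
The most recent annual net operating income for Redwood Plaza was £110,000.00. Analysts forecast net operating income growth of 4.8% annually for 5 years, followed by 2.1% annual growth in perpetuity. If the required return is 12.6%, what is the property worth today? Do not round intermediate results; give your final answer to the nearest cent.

£1192764.56

D_1 = 115280.00000
D_2 = 120813.44000
D_3 = 126612.48512
D_4 = 132689.88441
D_5 = 139058.99886
Terminal value at year 5: TV = D_5×(1+g_2)/(r−g_2) = 141979.23783/0.105 = 1352183.21746
P_0 = D_1/(1+r)^1 + D_2/(1+r)^2 + D_3/(1+r)^3 + D_4/(1+r)^4 + D_5/(1+r)^5 + TV/(1+r)^5
    = 102380.10657 + 95288.05656 + 88687.28532 + 82543.76112 + 76825.80964 + 747039.53944 = 1192764.55865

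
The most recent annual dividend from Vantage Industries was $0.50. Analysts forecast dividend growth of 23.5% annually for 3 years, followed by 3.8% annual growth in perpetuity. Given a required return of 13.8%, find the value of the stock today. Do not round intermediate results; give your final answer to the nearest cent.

D_1 = 0.61750
D_2 = 0.76261
D_3 = 0.94183
Terminal value at year 3: TV = D_3×(1+g_2)/(r−g_2) = 0.97762/0.1 = 9.77616
P_0 = D_1/(1+r)^1 + D_2/(1+r)^2 + D_3/(1+r)^3 + TV/(1+r)^3
    = 0.54262 + 0.58887 + 0.63906 + 6.63348 = 8.40403

$8.40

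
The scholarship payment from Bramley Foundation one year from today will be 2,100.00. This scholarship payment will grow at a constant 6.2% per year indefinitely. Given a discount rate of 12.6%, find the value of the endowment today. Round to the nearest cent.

32812.50

Growing perpetuity: P = D₁ / (r − g) = 2,100.0000 / (0.126 − 0.062) = 32,812.50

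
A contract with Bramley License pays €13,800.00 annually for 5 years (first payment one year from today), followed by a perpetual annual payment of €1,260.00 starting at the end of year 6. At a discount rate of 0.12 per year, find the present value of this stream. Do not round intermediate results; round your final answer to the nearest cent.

PV of 5-year annuity: €13,800.00 × [1 − (1+0.12)^−5] / 0.12 = 49745.91159
Perpetuity value at year 5: €1,260.00 / 0.12 = 10500.00000
PV of perpetuity: 10500.00000 / (1+0.12)^5 = 5957.98199
Total PV = 49745.91159 + 5957.98199 = 55703.89358

€55703.89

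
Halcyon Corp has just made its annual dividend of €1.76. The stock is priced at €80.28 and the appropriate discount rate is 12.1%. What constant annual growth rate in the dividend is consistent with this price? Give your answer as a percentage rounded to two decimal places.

P = D₀(1+g)/(r−g) ⇒ P(r−g) = D₀(1+g) ⇒ g(P+D₀) = P·r − D₀
g = (P·r − D₀)/(P + D₀) = (€80.28×0.121 − €1.76) / (€80.28 + €1.76) = 0.096951

9.70%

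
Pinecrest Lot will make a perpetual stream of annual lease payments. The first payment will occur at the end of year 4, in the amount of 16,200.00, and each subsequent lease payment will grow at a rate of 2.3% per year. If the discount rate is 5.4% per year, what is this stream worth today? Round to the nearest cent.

446304.73

Value at end of year 3: C₁ / (r − g) = 16,200.00 / (0.054 − 0.023) = 522,580.6452
Discount to today: PV = 522,580.6452 / (1 + 0.054)^3 = 522,580.6452 / 1.170905 = 446,304.73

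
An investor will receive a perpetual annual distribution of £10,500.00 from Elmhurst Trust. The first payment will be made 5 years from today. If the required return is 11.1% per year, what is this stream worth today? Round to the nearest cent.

Value at end of year 4: C / r = £10,500.00 / 0.111 = £94,594.5946
Discount to today: PV = £94,594.5946 / (1 + 0.111)^4 = £94,594.5946 / 1.523548 = £62,088.35

£62088.35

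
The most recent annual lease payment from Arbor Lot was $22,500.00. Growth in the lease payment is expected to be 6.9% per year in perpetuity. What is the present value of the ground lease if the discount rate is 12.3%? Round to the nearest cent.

$445416.67

D₁ = D₀ × (1 + g) = $22,500.00 × 1.069 = $24,052.5000
Growing perpetuity: P = D₁ / (r − g) = $24,052.5000 / (0.123 − 0.069) = $445,416.67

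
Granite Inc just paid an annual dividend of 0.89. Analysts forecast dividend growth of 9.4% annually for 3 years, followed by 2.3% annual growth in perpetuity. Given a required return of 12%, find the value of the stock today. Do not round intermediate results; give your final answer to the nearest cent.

D_1 = 0.97366
D_2 = 1.06518
D_3 = 1.16531
Terminal value at year 3: TV = D_3×(1+g_2)/(r−g_2) = 1.19211/0.097 = 12.28983
P_0 = D_1/(1+r)^1 + D_2/(1+r)^2 + D_3/(1+r)^3 + TV/(1+r)^3
    = 0.86934 + 0.84916 + 0.82945 + 8.74766 = 11.29560

11.30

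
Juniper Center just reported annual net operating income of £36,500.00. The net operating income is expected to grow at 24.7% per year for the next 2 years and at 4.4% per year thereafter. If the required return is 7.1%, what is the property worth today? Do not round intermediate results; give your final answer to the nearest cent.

D_1 = 45515.50000
D_2 = 56757.82850
Terminal value at year 2: TV = D_2×(1+g_2)/(r−g_2) = 59255.17295/0.027 = 2194636.03533
P_0 = D_1/(1+r)^1 + D_2/(1+r)^2 + TV/(1+r)^2
    = 42498.13259 + 49481.95269 + 1913302.17083 = 2005282.25611

£2005282.26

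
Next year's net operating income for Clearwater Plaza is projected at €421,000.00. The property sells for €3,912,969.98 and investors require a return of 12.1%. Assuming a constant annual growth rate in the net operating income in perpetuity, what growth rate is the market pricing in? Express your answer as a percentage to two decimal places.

1.34%

P = D₁/(r−g) ⇒ g = r − D₁/P = 0.121 − €421,000.00/€3,912,969.98 = 0.013409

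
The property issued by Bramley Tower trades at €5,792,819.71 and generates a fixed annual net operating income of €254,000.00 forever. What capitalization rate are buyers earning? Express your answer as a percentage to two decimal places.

P = C/r ⇒ r = C/P = €254,000.00/€5,792,819.71 = 0.043847

4.38%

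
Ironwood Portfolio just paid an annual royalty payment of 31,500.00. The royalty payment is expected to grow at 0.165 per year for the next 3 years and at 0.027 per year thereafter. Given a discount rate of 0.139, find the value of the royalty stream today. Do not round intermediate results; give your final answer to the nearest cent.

D_1 = 36697.50000
D_2 = 42752.58750
D_3 = 49806.76444
Terminal value at year 3: TV = D_3×(1+g_2)/(r−g_2) = 51151.54708/0.112 = 456710.24176
P_0 = D_1/(1+r)^1 + D_2/(1+r)^2 + D_3/(1+r)^3 + TV/(1+r)^3
    = 32219.05180 + 32954.51742 + 33706.77155 + 309079.05702 = 407959.39779

407959.40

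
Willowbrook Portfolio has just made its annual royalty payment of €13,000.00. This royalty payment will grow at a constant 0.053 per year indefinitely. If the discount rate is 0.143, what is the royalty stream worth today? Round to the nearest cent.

€152100.00

D₁ = D₀ × (1 + g) = €13,000.00 × 1.053 = €13,689.0000
Growing perpetuity: P = D₁ / (r − g) = €13,689.0000 / (0.143 − 0.053) = €152,100.00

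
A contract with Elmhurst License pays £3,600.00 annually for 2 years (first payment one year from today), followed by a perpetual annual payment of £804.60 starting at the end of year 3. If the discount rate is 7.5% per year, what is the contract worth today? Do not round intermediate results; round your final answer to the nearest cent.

PV of 2-year annuity: £3,600.00 × [1 − (1+0.075)^−2] / 0.075 = 6464.03461
Perpetuity value at year 2: £804.60 / 0.075 = 10728.00000
PV of perpetuity: 10728.00000 / (1+0.075)^2 = 9283.28826
Total PV = 6464.03461 + 9283.28826 = 15747.32288

£15747.32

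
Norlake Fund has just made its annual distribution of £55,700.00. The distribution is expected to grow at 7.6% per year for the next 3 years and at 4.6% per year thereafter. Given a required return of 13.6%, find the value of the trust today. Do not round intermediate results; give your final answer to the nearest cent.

D_1 = 59933.20000
D_2 = 64488.12320
D_3 = 69389.22056
Terminal value at year 3: TV = D_3×(1+g_2)/(r−g_2) = 72581.12471/0.09 = 806456.94121
P_0 = D_1/(1+r)^1 + D_2/(1+r)^2 + D_3/(1+r)^3 + TV/(1+r)^3
    = 52758.09859 + 49971.57930 + 47332.23532 + 550105.75719 = 700167.67041

£700167.67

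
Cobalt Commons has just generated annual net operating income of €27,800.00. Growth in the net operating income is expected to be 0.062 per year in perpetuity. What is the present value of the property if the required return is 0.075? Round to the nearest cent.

€2271046.15

D₁ = D₀ × (1 + g) = €27,800.00 × 1.062 = €29,523.6000
Growing perpetuity: P = D₁ / (r − g) = €29,523.6000 / (0.075 − 0.062) = €2,271,046.15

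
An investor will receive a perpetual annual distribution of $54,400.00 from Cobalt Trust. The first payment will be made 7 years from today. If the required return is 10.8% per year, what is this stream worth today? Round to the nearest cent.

$272230.38

Value at end of year 6: C / r = $54,400.00 / 0.108 = $503,703.7037
Discount to today: PV = $503,703.7037 / (1 + 0.108)^6 = $503,703.7037 / 1.850285 = $272,230.38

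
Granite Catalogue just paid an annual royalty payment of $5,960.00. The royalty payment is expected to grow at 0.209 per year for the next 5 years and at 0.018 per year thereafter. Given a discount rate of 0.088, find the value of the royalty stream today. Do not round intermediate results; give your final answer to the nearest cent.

D_1 = 7205.64000
D_2 = 8711.61876
D_3 = 10532.34708
D_4 = 12733.60762
D_5 = 15394.93161
Terminal value at year 5: TV = D_5×(1+g_2)/(r−g_2) = 15672.04038/0.07 = 223886.29118
P_0 = D_1/(1+r)^1 + D_2/(1+r)^2 + D_3/(1+r)^3 + D_4/(1+r)^4 + D_5/(1+r)^5 + TV/(1+r)^5
    = 6622.83088 + 7359.37733 + 8177.83749 + 9087.32126 + 10097.95166 + 146853.06839 = 188198.38701

$188198.39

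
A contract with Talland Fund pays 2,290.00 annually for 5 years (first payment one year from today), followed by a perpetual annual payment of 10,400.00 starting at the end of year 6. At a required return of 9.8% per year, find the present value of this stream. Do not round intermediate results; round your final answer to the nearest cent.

PV of 5-year annuity: 2,290.00 × [1 − (1+0.098)^−5] / 0.098 = 8725.43785
Perpetuity value at year 5: 10,400.00 / 0.098 = 106122.44898
PV of perpetuity: 106122.44898 / (1+0.098)^5 = 66496.00635
Total PV = 8725.43785 + 66496.00635 = 75221.44420

75221.44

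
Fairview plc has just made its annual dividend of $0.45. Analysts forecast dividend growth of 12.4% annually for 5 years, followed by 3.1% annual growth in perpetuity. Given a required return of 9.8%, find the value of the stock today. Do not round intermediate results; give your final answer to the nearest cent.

$10.20

D_1 = 0.50580
D_2 = 0.56852
D_3 = 0.63902
D_4 = 0.71825
D_5 = 0.80732
Terminal value at year 5: TV = D_5×(1+g_2)/(r−g_2) = 0.83234/0.067 = 12.42304
P_0 = D_1/(1+r)^1 + D_2/(1+r)^2 + D_3/(1+r)^3 + D_4/(1+r)^4 + D_5/(1+r)^5 + TV/(1+r)^5
    = 0.46066 + 0.47156 + 0.48273 + 0.49416 + 0.50586 + 7.78424 = 10.19921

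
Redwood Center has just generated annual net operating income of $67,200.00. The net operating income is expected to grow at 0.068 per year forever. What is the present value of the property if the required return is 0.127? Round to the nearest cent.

D₁ = D₀ × (1 + g) = $67,200.00 × 1.068 = $71,769.6000
Growing perpetuity: P = D₁ / (r − g) = $71,769.6000 / (0.127 − 0.068) = $1,216,433.90

$1216433.90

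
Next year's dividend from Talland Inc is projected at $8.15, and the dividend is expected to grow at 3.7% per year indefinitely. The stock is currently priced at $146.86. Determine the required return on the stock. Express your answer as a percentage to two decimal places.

P = D₁/(r − g) ⇒ r = D₁/P + g = $8.1500/$146.86 + 0.037 = 0.055495 + 0.037 = 0.092495

9.25%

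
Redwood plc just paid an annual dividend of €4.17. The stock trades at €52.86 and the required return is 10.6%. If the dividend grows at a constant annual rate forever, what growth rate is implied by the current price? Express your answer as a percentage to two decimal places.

2.51%

P = D₀(1+g)/(r−g) ⇒ P(r−g) = D₀(1+g) ⇒ g(P+D₀) = P·r − D₀
g = (P·r − D₀)/(P + D₀) = (€52.86×0.106 − €4.17) / (€52.86 + €4.17) = 0.025130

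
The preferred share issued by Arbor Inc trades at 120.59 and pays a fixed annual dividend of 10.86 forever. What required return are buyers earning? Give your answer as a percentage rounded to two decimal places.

P = C/r ⇒ r = C/P = 10.86/120.59 = 0.090057

9.01%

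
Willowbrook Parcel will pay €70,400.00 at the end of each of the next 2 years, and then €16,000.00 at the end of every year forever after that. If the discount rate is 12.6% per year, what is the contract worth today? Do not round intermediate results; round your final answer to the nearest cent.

€218203.14

PV of 2-year annuity: €70,400.00 × [1 − (1+0.126)^−2] / 0.126 = 118048.13720
Perpetuity value at year 2: €16,000.00 / 0.126 = 126984.12698
PV of perpetuity: 126984.12698 / (1+0.126)^2 = 100155.00489
Total PV = 118048.13720 + 100155.00489 = 218203.14209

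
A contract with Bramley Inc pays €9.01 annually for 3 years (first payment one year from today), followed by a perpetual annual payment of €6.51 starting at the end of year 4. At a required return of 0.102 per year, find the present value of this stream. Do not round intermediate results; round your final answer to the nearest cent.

€70.02

PV of 3-year annuity: €9.01 × [1 − (1+0.102)^−3] / 0.102 = 22.32788
Perpetuity value at year 3: €6.51 / 0.102 = 63.82353
PV of perpetuity: 63.82353 / (1+0.102)^3 = 47.69096
Total PV = 22.32788 + 47.69096 = 70.01883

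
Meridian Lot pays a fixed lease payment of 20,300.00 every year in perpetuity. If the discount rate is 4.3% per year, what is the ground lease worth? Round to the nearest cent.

472093.02

Level perpetuity: PV = C / r = 20,300.00 / 0.043 = 472,093.02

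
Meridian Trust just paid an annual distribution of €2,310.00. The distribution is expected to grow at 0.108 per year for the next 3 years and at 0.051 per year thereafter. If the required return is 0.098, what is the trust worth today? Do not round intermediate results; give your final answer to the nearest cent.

€60136.78

D_1 = 2559.48000
D_2 = 2835.90384
D_3 = 3142.18145
Terminal value at year 3: TV = D_3×(1+g_2)/(r−g_2) = 3302.43271/0.047 = 70264.52572
P_0 = D_1/(1+r)^1 + D_2/(1+r)^2 + D_3/(1+r)^3 + TV/(1+r)^3
    = 2331.03825 + 2352.26811 + 2373.69131 + 53079.77812 = 60136.77580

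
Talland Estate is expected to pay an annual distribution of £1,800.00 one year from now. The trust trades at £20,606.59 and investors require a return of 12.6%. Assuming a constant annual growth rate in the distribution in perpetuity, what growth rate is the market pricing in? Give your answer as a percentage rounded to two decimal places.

P = D₁/(r−g) ⇒ g = r − D₁/P = 0.126 − £1,800.00/£20,606.59 = 0.038649

3.86%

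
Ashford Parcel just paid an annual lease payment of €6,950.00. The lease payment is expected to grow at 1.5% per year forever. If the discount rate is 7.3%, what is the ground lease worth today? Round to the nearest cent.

D₁ = D₀ × (1 + g) = €6,950.00 × 1.015 = €7,054.2500
Growing perpetuity: P = D₁ / (r − g) = €7,054.2500 / (0.073 − 0.015) = €121,625.00

€121625.00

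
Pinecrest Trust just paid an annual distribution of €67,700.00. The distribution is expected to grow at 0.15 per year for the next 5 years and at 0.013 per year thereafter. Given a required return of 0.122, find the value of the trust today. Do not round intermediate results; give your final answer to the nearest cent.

€1076400.71

D_1 = 77855.00000
D_2 = 89533.25000
D_3 = 102963.23750
D_4 = 118407.72313
D_5 = 136168.88159
Terminal value at year 5: TV = D_5×(1+g_2)/(r−g_2) = 137939.07705/0.109 = 1265496.11977
P_0 = D_1/(1+r)^1 + D_2/(1+r)^2 + D_3/(1+r)^3 + D_4/(1+r)^4 + D_5/(1+r)^5 + TV/(1+r)^5
    = 69389.48307 + 71121.12792 + 72895.98673 + 74715.13791 + 76579.68681 + 711699.29115 = 1076400.71358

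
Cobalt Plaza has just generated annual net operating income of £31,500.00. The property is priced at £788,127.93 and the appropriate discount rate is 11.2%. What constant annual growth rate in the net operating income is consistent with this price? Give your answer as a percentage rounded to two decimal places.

6.93%

P = D₀(1+g)/(r−g) ⇒ P(r−g) = D₀(1+g) ⇒ g(P+D₀) = P·r − D₀
g = (P·r − D₀)/(P + D₀) = (£788,127.93×0.112 − £31,500.00) / (£788,127.93 + £31,500.00) = 0.069264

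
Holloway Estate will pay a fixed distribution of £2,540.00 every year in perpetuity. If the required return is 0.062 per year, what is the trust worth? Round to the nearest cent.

£40967.74

Level perpetuity: PV = C / r = £2,540.00 / 0.062 = £40,967.74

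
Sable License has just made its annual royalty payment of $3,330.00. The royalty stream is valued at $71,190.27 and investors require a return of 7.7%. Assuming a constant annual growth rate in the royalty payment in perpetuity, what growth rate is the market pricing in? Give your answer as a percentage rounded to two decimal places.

P = D₀(1+g)/(r−g) ⇒ P(r−g) = D₀(1+g) ⇒ g(P+D₀) = P·r − D₀
g = (P·r − D₀)/(P + D₀) = ($71,190.27×0.077 − $3,330.00) / ($71,190.27 + $3,330.00) = 0.028873

2.89%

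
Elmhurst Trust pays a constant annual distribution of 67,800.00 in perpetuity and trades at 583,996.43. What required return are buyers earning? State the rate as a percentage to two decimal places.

11.61%

P = C/r ⇒ r = C/P = 67,800.00/583,996.43 = 0.116097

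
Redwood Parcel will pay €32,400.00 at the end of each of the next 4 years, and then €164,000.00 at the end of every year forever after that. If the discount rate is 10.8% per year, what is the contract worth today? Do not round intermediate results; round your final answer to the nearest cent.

PV of 4-year annuity: €32,400.00 × [1 − (1+0.108)^−4] / 0.108 = 100949.98569
Perpetuity value at year 4: €164,000.00 / 0.108 = 1518518.51852
PV of perpetuity: 1518518.51852 / (1+0.108)^4 = 1007537.10949
Total PV = 100949.98569 + 1007537.10949 = 1108487.09517

€1108487.10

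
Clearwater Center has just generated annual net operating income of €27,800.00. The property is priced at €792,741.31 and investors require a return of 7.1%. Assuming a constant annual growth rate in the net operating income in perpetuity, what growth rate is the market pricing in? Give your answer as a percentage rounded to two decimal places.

P = D₀(1+g)/(r−g) ⇒ P(r−g) = D₀(1+g) ⇒ g(P+D₀) = P·r − D₀
g = (P·r − D₀)/(P + D₀) = (€792,741.31×0.071 − €27,800.00) / (€792,741.31 + €27,800.00) = 0.034714

3.47%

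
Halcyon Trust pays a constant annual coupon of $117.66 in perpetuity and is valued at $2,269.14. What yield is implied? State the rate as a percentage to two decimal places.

5.19%

P = C/r ⇒ r = C/P = $117.66/$2,269.14 = 0.051852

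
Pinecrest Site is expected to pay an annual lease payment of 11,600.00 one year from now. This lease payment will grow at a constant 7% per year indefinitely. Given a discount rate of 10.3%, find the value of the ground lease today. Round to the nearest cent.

Growing perpetuity: P = D₁ / (r − g) = 11,600.0000 / (0.103 − 0.07) = 351,515.15

351515.15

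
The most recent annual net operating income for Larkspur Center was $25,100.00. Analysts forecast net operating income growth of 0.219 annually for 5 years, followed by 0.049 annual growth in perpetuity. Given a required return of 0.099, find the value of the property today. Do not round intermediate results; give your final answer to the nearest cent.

D_1 = 30596.90000
D_2 = 37297.62110
D_3 = 45465.80012
D_4 = 55422.81035
D_5 = 67560.40581
Terminal value at year 5: TV = D_5×(1+g_2)/(r−g_2) = 70870.86570/0.05 = 1417417.31397
P_0 = D_1/(1+r)^1 + D_2/(1+r)^2 + D_3/(1+r)^3 + D_4/(1+r)^4 + D_5/(1+r)^5 + TV/(1+r)^5
    = 27840.67334 + 30880.60127 + 34252.45947 + 37992.49144 + 42140.89815 + 884116.04310 = 1057223.16676

$1057223.17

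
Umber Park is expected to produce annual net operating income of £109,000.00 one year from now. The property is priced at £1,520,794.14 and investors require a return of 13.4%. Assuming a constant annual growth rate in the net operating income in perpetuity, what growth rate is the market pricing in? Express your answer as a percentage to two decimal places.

P = D₁/(r−g) ⇒ g = r − D₁/P = 0.134 − £109,000.00/£1,520,794.14 = 0.062327

6.23%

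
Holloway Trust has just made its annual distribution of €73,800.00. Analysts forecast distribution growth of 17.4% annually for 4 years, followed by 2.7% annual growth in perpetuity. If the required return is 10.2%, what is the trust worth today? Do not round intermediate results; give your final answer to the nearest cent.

€1648374.33

D_1 = 86641.20000
D_2 = 101716.76880
D_3 = 119415.48657
D_4 = 140193.78123
Terminal value at year 4: TV = D_4×(1+g_2)/(r−g_2) = 143979.01333/0.075 = 1919720.17771
P_0 = D_1/(1+r)^1 + D_2/(1+r)^2 + D_3/(1+r)^3 + D_4/(1+r)^4 + TV/(1+r)^4
    = 78621.77858 + 83758.59170 + 89231.02238 + 95060.99843 + 1301701.93853 = 1648374.32963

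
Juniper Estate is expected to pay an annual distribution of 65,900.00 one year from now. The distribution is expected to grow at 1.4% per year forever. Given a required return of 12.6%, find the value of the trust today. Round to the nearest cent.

Growing perpetuity: P = D₁ / (r − g) = 65,900.0000 / (0.126 − 0.014) = 588,392.86

588392.86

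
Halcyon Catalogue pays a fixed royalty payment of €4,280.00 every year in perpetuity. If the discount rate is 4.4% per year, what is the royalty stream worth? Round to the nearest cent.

€97272.73

Level perpetuity: PV = C / r = €4,280.00 / 0.044 = €97,272.73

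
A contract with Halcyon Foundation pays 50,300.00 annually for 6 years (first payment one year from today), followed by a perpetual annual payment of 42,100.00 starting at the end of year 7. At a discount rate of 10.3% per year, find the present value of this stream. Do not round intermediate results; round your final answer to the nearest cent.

444139.21

PV of 6-year annuity: 50,300.00 × [1 − (1+0.103)^−6] / 0.103 = 217157.00767
Perpetuity value at year 6: 42,100.00 / 0.103 = 408737.86408
PV of perpetuity: 408737.86408 / (1+0.103)^6 = 226982.19762
Total PV = 217157.00767 + 226982.19762 = 444139.20529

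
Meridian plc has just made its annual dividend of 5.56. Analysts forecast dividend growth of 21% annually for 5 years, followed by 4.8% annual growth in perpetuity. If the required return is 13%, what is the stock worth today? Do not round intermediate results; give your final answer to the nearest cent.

134.33

D_1 = 6.72760
D_2 = 8.14040
D_3 = 9.84988
D_4 = 11.91835
D_5 = 14.42121
Terminal value at year 5: TV = D_5×(1+g_2)/(r−g_2) = 15.11343/0.082 = 184.31007
P_0 = D_1/(1+r)^1 + D_2/(1+r)^2 + D_3/(1+r)^3 + D_4/(1+r)^4 + D_5/(1+r)^5 + TV/(1+r)^5
    = 5.95363 + 6.37512 + 6.82646 + 7.30975 + 7.82725 + 100.03612 = 134.32834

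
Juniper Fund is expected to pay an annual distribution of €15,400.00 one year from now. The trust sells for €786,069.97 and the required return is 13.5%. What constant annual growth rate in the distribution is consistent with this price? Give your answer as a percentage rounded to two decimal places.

P = D₁/(r−g) ⇒ g = r − D₁/P = 0.135 − €15,400.00/€786,069.97 = 0.115409

11.54%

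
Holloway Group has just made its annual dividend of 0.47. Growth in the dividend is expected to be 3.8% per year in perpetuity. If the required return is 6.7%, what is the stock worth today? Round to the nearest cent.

D₁ = D₀ × (1 + g) = 0.47 × 1.038 = 0.4879
Growing perpetuity: P = D₁ / (r − g) = 0.4879 / (0.067 − 0.038) = 16.82

16.82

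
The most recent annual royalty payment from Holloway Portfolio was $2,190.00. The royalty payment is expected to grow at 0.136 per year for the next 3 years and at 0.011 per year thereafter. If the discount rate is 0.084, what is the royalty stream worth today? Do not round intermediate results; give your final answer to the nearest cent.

D_1 = 2487.84000
D_2 = 2826.18624
D_3 = 3210.54757
Terminal value at year 3: TV = D_3×(1+g_2)/(r−g_2) = 3245.86359/0.073 = 44463.88482
P_0 = D_1/(1+r)^1 + D_2/(1+r)^2 + D_3/(1+r)^3 + TV/(1+r)^3
    = 2295.05535 + 2405.15026 + 2520.52647 + 34907.56520 = 42128.29727

$42128.30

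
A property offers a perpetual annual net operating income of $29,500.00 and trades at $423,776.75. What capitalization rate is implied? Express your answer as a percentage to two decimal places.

P = C/r ⇒ r = C/P = $29,500.00/$423,776.75 = 0.069612

6.96%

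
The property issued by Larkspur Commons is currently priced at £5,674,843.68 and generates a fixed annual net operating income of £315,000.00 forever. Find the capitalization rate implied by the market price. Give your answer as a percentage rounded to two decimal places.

5.55%

P = C/r ⇒ r = C/P = £315,000.00/£5,674,843.68 = 0.055508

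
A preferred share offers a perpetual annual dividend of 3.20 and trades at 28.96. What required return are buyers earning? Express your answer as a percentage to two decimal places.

11.05%

P = C/r ⇒ r = C/P = 3.20/28.96 = 0.110497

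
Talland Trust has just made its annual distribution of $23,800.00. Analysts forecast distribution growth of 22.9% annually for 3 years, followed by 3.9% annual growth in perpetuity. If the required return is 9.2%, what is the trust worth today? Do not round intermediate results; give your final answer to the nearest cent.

D_1 = 29250.20000
D_2 = 35948.49580
D_3 = 44180.70134
Terminal value at year 3: TV = D_3×(1+g_2)/(r−g_2) = 45903.74869/0.053 = 866108.46586
P_0 = D_1/(1+r)^1 + D_2/(1+r)^2 + D_3/(1+r)^3 + TV/(1+r)^3
    = 26785.89744 + 30146.39922 + 33928.50242 + 665126.67950 = 755987.47858

$755987.48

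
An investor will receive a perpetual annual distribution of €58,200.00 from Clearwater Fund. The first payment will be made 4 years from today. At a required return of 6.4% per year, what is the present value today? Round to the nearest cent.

Value at end of year 3: C / r = €58,200.00 / 0.064 = €909,375.0000
Discount to today: PV = €909,375.0000 / (1 + 0.064)^3 = €909,375.0000 / 1.204550 = €754,949.89

€754949.89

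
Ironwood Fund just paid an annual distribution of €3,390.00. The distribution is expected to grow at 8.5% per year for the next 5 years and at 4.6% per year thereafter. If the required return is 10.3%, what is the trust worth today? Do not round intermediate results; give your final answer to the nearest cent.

€73434.45

D_1 = 3678.15000
D_2 = 3990.79275
D_3 = 4330.01013
D_4 = 4698.06100
D_5 = 5097.39618
Terminal value at year 5: TV = D_5×(1+g_2)/(r−g_2) = 5331.87640/0.057 = 93541.69130
P_0 = D_1/(1+r)^1 + D_2/(1+r)^2 + D_3/(1+r)^3 + D_4/(1+r)^4 + D_5/(1+r)^5 + TV/(1+r)^5
    = 3334.67815 + 3280.25911 + 3226.72813 + 3174.07074 + 3122.27267 + 57296.44224 = 73434.45103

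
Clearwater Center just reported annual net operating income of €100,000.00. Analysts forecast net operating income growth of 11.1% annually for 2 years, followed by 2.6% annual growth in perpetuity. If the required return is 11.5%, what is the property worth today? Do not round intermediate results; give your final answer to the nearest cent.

D_1 = 111100.00000
D_2 = 123432.10000
Terminal value at year 2: TV = D_2×(1+g_2)/(r−g_2) = 126641.33460/0.089 = 1422936.34382
P_0 = D_1/(1+r)^1 + D_2/(1+r)^2 + TV/(1+r)^2
    = 99641.25561 + 99283.79819 + 1144552.54988 = 1343477.60367

€1343477.60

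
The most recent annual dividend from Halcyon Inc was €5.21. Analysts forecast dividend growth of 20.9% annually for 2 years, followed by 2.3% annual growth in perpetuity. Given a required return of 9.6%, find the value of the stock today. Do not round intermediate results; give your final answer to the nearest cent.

D_1 = 6.29889
D_2 = 7.61536
Terminal value at year 2: TV = D_2×(1+g_2)/(r−g_2) = 7.79051/0.073 = 106.71933
P_0 = D_1/(1+r)^1 + D_2/(1+r)^2 + TV/(1+r)^2
    = 5.74716 + 6.33971 + 88.84275 = 100.92962

€100.93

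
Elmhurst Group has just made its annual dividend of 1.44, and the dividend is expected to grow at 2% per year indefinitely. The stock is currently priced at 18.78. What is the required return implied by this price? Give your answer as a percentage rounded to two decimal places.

9.82%

D₁ = 1.44 × 1.02 = 1.4688
P = D₁/(r − g) ⇒ r = D₁/P + g = 1.4688/18.78 + 0.02 = 0.078211 + 0.02 = 0.098211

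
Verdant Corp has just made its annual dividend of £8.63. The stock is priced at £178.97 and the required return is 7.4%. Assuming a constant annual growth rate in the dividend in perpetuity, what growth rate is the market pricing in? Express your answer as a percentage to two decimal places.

P = D₀(1+g)/(r−g) ⇒ P(r−g) = D₀(1+g) ⇒ g(P+D₀) = P·r − D₀
g = (P·r − D₀)/(P + D₀) = (£178.97×0.074 − £8.63) / (£178.97 + £8.63) = 0.024594

2.46%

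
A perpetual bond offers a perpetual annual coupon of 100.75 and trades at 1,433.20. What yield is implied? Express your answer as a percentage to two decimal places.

P = C/r ⇒ r = C/P = 100.75/1,433.20 = 0.070297

7.03%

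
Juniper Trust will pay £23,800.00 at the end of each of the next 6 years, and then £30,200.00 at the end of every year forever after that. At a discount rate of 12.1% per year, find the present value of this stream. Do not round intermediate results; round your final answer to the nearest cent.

PV of 6-year annuity: £23,800.00 × [1 − (1+0.121)^−6] / 0.121 = 97574.98680
Perpetuity value at year 6: £30,200.00 / 0.121 = 249586.77686
PV of perpetuity: 249586.77686 / (1+0.121)^6 = 125773.13815
Total PV = 97574.98680 + 125773.13815 = 223348.12495

£223348.12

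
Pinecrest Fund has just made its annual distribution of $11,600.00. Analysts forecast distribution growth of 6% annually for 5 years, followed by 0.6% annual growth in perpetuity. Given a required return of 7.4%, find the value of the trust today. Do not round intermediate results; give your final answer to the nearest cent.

D_1 = 12296.00000
D_2 = 13033.76000
D_3 = 13815.78560
D_4 = 14644.73274
D_5 = 15523.41670
Terminal value at year 5: TV = D_5×(1+g_2)/(r−g_2) = 15616.55720/0.068 = 229655.25295
P_0 = D_1/(1+r)^1 + D_2/(1+r)^2 + D_3/(1+r)^3 + D_4/(1+r)^4 + D_5/(1+r)^5 + TV/(1+r)^5
    = 11448.78957 + 11299.55023 + 11152.25628 + 11006.88236 + 10863.40345 + 160714.46864 = 216485.35053

$216485.35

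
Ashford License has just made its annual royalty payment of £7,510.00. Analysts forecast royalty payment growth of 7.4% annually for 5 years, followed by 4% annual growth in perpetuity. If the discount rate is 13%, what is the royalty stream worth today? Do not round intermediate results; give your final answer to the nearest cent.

D_1 = 8065.74000
D_2 = 8662.60476
D_3 = 9303.63751
D_4 = 9992.10669
D_5 = 10731.52258
Terminal value at year 5: TV = D_5×(1+g_2)/(r−g_2) = 11160.78349/0.09 = 124008.70540
P_0 = D_1/(1+r)^1 + D_2/(1+r)^2 + D_3/(1+r)^3 + D_4/(1+r)^4 + D_5/(1+r)^5 + TV/(1+r)^5
    = 7137.82301 + 6784.09019 + 6447.88749 + 6128.34616 + 5824.64051 + 67306.95701 = 99629.74436

£99629.74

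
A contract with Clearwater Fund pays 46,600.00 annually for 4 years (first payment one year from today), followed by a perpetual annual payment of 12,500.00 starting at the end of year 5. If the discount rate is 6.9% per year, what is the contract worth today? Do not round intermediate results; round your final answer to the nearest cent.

PV of 4-year annuity: 46,600.00 × [1 − (1+0.069)^−4] / 0.069 = 158201.03475
Perpetuity value at year 4: 12,500.00 / 0.069 = 181159.42029
PV of perpetuity: 181159.42029 / (1+0.069)^4 = 138723.52041
Total PV = 158201.03475 + 138723.52041 = 296924.55516

296924.56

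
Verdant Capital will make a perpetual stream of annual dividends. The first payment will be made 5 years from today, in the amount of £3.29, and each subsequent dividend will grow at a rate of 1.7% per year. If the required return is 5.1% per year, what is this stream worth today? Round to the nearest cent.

Value at end of year 4: C₁ / (r − g) = £3.29 / (0.051 − 0.017) = £96.7647
Discount to today: PV = £96.7647 / (1 + 0.051)^4 = £96.7647 / 1.220143 = £79.31

£79.31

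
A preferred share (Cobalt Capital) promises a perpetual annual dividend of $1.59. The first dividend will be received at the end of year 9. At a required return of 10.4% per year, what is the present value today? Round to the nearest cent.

Value at end of year 8: C / r = $1.59 / 0.104 = $15.2885
Discount to today: PV = $15.2885 / (1 + 0.104)^8 = $15.2885 / 2.206747 = $6.93

$6.93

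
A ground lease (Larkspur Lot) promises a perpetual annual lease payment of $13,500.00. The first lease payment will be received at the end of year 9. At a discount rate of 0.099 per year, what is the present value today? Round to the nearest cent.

Value at end of year 8: C / r = $13,500.00 / 0.099 = $136,363.6364
Discount to today: PV = $136,363.6364 / (1 + 0.099)^8 = $136,363.6364 / 2.128049 = $64,079.19

$64079.19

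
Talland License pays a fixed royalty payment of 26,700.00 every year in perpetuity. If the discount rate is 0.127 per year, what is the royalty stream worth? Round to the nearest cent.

Level perpetuity: PV = C / r = 26,700.00 / 0.127 = 210,236.22

210236.22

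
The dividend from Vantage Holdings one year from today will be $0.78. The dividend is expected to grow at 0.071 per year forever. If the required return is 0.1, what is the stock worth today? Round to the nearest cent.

$26.90

Growing perpetuity: P = D₁ / (r − g) = $0.7800 / (0.1 − 0.071) = $26.90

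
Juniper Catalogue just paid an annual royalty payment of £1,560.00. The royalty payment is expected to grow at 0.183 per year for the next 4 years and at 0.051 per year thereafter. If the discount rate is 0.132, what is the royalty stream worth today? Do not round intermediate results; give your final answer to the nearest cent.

D_1 = 1845.48000
D_2 = 2183.20284
D_3 = 2582.72896
D_4 = 3055.36836
Terminal value at year 4: TV = D_4×(1+g_2)/(r−g_2) = 3211.19215/0.081 = 39644.34748
P_0 = D_1/(1+r)^1 + D_2/(1+r)^2 + D_3/(1+r)^3 + D_4/(1+r)^4 + TV/(1+r)^4
    = 1630.28269 + 1703.73182 + 1780.49005 + 1860.70648 + 24143.24084 = 31118.45187

£31118.45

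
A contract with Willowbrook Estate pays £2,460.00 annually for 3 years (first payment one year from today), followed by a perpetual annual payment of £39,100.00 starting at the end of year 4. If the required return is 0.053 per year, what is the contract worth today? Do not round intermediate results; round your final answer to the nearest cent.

PV of 3-year annuity: £2,460.00 × [1 − (1+0.053)^−3] / 0.053 = 6661.70850
Perpetuity value at year 3: £39,100.00 / 0.053 = 737735.84906
PV of perpetuity: 737735.84906 / (1+0.053)^3 = 631852.59613
Total PV = 6661.70850 + 631852.59613 = 638514.30462

£638514.30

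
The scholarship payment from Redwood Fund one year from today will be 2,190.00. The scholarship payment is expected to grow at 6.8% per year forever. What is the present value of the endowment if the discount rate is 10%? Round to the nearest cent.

68437.50

Growing perpetuity: P = D₁ / (r − g) = 2,190.0000 / (0.1 − 0.068) = 68,437.50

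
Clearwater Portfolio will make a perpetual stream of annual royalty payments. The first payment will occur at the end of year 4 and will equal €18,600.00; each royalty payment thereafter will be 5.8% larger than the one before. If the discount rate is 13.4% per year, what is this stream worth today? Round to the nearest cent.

€167826.37

Value at end of year 3: C₁ / (r − g) = €18,600.00 / (0.134 − 0.058) = €244,736.8421
Discount to today: PV = €244,736.8421 / (1 + 0.134)^3 = €244,736.8421 / 1.458274 = €167,826.37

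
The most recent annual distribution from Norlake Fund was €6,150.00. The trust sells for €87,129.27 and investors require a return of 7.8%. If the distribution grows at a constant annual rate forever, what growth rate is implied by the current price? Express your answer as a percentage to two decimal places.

0.69%

P = D₀(1+g)/(r−g) ⇒ P(r−g) = D₀(1+g) ⇒ g(P+D₀) = P·r − D₀
g = (P·r − D₀)/(P + D₀) = (€87,129.27×0.078 − €6,150.00) / (€87,129.27 + €6,150.00) = 0.006926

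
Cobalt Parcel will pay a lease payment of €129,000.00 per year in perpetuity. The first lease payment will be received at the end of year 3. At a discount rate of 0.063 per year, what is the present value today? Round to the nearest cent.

Value at end of year 2: C / r = €129,000.00 / 0.063 = €2,047,619.0476
Discount to today: PV = €2,047,619.0476 / (1 + 0.063)^2 = €2,047,619.0476 / 1.129969 = €1,812,101.97

€1812101.97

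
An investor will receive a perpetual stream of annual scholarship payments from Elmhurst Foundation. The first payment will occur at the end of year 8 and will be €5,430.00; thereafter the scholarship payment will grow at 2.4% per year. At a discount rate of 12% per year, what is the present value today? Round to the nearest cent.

€25586.00

Value at end of year 7: C₁ / (r − g) = €5,430.00 / (0.12 − 0.024) = €56,562.5000
Discount to today: PV = €56,562.5000 / (1 + 0.12)^7 = €56,562.5000 / 2.210681 = €25,586.00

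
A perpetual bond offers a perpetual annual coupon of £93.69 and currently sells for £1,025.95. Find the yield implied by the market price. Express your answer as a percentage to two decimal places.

9.13%

P = C/r ⇒ r = C/P = £93.69/£1,025.95 = 0.091320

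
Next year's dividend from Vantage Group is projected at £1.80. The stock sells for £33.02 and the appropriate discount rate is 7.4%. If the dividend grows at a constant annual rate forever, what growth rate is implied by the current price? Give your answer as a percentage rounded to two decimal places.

1.95%

P = D₁/(r−g) ⇒ g = r − D₁/P = 0.074 − £1.80/£33.02 = 0.019488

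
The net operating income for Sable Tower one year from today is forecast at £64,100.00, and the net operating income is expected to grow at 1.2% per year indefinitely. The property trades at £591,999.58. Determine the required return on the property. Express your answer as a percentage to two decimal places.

12.03%

P = D₁/(r − g) ⇒ r = D₁/P + g = £64,100.0000/£591,999.58 + 0.012 = 0.108277 + 0.012 = 0.120277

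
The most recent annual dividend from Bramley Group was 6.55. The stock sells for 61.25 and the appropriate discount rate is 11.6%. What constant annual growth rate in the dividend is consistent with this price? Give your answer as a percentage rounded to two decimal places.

P = D₀(1+g)/(r−g) ⇒ P(r−g) = D₀(1+g) ⇒ g(P+D₀) = P·r − D₀
g = (P·r − D₀)/(P + D₀) = (61.25×0.116 − 6.55) / (61.25 + 6.55) = 0.008186

0.82%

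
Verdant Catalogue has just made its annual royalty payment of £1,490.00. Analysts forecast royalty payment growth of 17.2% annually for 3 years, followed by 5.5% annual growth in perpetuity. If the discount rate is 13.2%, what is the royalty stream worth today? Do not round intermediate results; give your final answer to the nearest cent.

D_1 = 1746.28000
D_2 = 2046.64016
D_3 = 2398.66227
Terminal value at year 3: TV = D_3×(1+g_2)/(r−g_2) = 2530.58869/0.077 = 32864.78821
P_0 = D_1/(1+r)^1 + D_2/(1+r)^2 + D_3/(1+r)^3 + TV/(1+r)^3
    = 1542.65018 + 1597.16078 + 1653.59756 + 22656.43411 = 27449.84263

£27449.84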